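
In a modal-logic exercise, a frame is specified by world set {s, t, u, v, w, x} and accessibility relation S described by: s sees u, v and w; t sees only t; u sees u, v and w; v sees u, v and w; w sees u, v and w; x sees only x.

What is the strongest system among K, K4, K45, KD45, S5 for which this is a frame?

Transitive (axiom 4): yes — every two-step S-path is closed by a direct edge.
Euclidean (axiom 5): yes — any two successors of a common world are S-related.
Serial (axiom D): yes — every world has a successor (e.g. s S u).
Reflexive (axiom T): no — s is not related to itself.
So F validates K, K4, K45, KD45; S5 would additionally require S to be reflexive. The strongest is KD45.

KD45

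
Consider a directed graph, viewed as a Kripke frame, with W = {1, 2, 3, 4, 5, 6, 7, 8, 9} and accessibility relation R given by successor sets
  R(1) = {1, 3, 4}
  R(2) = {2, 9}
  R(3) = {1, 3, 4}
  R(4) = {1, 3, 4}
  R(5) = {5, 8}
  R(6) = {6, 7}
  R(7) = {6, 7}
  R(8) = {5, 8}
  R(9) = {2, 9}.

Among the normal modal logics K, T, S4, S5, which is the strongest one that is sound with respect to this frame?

Reflexive (axiom T): yes — every world is R-related to itself.
Transitive (axiom 4): yes — every two-step R-path is closed by a direct edge.
Euclidean (axiom 5): yes — any two successors of a common world are R-related.
So F validates K, T, S4, S5. The strongest is S5.

S5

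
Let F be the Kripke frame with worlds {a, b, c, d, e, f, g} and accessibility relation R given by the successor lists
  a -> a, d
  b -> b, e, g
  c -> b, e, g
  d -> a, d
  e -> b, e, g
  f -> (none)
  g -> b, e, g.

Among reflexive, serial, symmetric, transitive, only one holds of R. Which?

Reflexive: no — c is not related to itself.
Serial: no — f has no R-successor.
Symmetric: no — c R b but not b R c.
Transitive: yes — every two-step R-path is closed by a direct edge.
Only transitive holds.

transitive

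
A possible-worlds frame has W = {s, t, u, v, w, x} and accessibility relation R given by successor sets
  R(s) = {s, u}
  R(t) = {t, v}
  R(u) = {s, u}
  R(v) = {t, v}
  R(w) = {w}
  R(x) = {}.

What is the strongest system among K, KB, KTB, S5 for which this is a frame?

KB

Symmetric (axiom B): yes — every pair in R has its reverse in R.
Reflexive (axiom T): no — x is not related to itself.
Euclidean (axiom 5): yes — any two successors of a common world are R-related.
So F validates K, KB; KTB would additionally require R to be reflexive. The strongest is KB.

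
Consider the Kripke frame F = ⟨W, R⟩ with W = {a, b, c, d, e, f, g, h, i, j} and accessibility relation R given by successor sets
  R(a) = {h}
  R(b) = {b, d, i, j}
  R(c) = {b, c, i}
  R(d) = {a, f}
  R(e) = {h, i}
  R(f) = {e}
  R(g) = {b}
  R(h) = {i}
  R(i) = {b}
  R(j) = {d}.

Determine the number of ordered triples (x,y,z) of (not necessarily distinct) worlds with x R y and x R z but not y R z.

24

Enumerating: (a,h,h), (b,d,b), (b,d,d), (b,d,i), (b,d,j), (b,i,d), (b,i,i), (b,i,j), (b,j,b), (b,j,i), (b,j,j), (c,b,c), … and 12 more.
Total: 24.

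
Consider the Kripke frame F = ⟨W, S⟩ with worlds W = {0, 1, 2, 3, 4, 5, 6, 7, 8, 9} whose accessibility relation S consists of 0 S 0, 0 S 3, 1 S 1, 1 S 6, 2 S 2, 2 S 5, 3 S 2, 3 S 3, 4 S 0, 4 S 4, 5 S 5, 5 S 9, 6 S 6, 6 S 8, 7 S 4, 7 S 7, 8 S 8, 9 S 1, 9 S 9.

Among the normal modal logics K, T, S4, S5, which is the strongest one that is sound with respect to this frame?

T

Reflexive (axiom T): yes — every world is S-related to itself.
Transitive (axiom 4): no — 0 S 3 and 3 S 2, but not 0 S 2.
Euclidean (axiom 5): no — 0 S 3 and 0 S 0, but not 3 S 0.
So F validates K, T; S4 would additionally require S to be transitive. The strongest is T.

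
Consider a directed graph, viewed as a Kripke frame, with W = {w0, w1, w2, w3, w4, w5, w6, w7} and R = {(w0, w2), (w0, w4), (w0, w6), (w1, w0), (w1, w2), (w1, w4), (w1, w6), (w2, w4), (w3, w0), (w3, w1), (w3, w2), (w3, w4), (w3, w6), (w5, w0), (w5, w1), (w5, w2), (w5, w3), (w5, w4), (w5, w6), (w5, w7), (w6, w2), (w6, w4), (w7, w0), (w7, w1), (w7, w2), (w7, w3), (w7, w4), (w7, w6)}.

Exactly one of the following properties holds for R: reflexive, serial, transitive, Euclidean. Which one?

transitive

Reflexive: no — w0 is not related to itself.
Serial: no — w4 has no R-successor.
Transitive: yes — every two-step R-path is closed by a direct edge.
Euclidean: no — w0 R w2 and w0 R w6, but not w2 R w6.
Only transitive holds.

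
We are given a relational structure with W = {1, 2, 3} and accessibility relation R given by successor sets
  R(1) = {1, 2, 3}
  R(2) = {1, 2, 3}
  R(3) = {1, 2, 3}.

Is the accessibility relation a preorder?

Yes

Reflexive: yes — every world is R-related to itself.
Transitive: yes — every two-step R-path is closed by a direct edge.
So R is a preorder.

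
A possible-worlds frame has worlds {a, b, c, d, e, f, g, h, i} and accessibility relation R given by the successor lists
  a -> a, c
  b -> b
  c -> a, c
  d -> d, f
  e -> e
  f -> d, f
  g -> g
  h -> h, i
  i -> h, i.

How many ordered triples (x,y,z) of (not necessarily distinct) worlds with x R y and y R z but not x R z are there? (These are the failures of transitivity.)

0

R is transitive; there are no such tuples.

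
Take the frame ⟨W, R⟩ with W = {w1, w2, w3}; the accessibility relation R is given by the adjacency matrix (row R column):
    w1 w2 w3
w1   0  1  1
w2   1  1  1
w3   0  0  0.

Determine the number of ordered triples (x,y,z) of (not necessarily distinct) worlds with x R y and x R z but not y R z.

6

Enumerating: (w1,w3,w2), (w1,w3,w3), (w2,w1,w1), (w2,w3,w1), (w2,w3,w2), (w2,w3,w3).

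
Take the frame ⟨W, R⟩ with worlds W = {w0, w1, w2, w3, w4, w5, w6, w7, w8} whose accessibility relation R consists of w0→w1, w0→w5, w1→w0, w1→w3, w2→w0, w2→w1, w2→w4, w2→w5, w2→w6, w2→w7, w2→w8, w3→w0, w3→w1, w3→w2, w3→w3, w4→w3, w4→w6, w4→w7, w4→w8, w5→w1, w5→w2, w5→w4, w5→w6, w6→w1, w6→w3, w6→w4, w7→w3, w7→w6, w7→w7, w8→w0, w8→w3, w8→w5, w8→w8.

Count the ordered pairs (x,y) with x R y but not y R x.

Enumerating: (w0,w5), (w2,w0), (w2,w1), (w2,w4), (w2,w6), (w2,w7), (w2,w8), (w3,w0), (w3,w2), (w4,w3), (w4,w7), (w4,w8), … and 10 more.
Total: 22.

22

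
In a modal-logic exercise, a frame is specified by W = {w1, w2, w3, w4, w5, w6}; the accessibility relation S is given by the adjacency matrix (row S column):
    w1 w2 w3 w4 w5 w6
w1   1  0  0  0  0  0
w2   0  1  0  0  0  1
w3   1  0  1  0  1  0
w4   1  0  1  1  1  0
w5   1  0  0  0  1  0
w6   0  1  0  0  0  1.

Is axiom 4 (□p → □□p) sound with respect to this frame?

Yes

Axiom 4 corresponds to the accessibility relation being transitive.
Transitive: yes — every two-step S-path is closed by a direct edge.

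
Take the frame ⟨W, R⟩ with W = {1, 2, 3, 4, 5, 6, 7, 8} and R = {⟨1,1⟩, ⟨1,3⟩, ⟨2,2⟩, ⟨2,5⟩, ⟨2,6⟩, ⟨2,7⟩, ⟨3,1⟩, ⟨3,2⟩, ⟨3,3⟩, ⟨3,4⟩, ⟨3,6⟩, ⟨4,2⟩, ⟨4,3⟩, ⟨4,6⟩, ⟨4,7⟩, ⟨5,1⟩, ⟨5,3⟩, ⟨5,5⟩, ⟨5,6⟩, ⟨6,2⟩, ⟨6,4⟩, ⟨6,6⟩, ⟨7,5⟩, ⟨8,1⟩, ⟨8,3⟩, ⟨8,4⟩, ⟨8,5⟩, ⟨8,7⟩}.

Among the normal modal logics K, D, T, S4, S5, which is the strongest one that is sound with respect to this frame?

Serial (axiom D): yes — every world has a successor (e.g. 1 R 1).
Reflexive (axiom T): no — 4 is not related to itself.
Transitive (axiom 4): no — 1 R 3 and 3 R 2, but not 1 R 2.
Euclidean (axiom 5): no — 2 R 5 and 2 R 7, but not 5 R 7.
So F validates K, D; T would additionally require R to be reflexive. The strongest is D.

D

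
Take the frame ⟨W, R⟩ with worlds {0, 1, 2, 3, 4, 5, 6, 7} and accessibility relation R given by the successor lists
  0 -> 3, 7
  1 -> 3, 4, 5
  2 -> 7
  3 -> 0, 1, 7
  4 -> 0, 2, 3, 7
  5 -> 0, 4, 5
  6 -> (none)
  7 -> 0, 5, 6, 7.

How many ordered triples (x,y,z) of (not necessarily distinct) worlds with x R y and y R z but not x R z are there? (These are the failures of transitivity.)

Enumerating: (0,3,0), (0,3,1), (0,7,0), (0,7,5), (0,7,6), (1,3,0), (1,3,1), (1,3,7), (1,4,0), (1,4,2), (1,4,7), (1,5,0), … and 19 more.
Total: 31.

31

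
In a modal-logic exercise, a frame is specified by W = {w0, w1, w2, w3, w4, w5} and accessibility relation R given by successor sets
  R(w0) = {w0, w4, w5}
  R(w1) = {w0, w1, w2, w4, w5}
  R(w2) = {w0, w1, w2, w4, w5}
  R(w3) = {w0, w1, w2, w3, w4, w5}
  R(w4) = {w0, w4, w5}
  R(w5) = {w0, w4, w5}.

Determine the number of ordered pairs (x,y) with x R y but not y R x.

11

Enumerating: (w1,w0), (w1,w4), (w1,w5), (w2,w0), (w2,w4), (w2,w5), (w3,w0), (w3,w1), (w3,w2), (w3,w4), (w3,w5).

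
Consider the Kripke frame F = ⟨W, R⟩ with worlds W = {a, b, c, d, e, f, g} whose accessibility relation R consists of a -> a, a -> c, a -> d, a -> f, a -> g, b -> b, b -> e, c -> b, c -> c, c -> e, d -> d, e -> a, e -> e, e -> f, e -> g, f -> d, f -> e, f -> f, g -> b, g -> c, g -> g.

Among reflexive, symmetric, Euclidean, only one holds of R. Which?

Reflexive: yes — every world is R-related to itself.
Symmetric: no — a R c but not c R a.
Euclidean: no — a R c and a R d, but not c R d.
Only reflexive holds.

reflexive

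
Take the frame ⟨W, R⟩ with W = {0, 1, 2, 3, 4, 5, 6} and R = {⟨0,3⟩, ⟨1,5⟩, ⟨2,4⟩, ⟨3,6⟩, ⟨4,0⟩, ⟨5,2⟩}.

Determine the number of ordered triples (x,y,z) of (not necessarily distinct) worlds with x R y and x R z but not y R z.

Enumerating: (0,3,3), (1,5,5), (2,4,4), (3,6,6), (4,0,0), (5,2,2).

6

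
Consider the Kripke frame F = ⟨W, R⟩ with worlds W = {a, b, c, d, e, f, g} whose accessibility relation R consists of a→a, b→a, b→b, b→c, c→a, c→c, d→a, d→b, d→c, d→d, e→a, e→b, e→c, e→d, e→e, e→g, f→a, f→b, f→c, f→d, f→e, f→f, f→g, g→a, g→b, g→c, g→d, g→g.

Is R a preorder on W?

Yes

Reflexive: yes — every world is R-related to itself.
Transitive: yes — every two-step R-path is closed by a direct edge.
So R is a preorder.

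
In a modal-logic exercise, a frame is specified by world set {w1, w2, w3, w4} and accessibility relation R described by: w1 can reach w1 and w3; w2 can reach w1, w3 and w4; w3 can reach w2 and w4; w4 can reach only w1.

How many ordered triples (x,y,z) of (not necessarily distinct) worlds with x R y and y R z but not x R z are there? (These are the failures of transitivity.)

Enumerating: (w1,w3,w2), (w1,w3,w4), (w2,w3,w2), (w3,w2,w1), (w3,w2,w3), (w3,w4,w1), (w4,w1,w3).

7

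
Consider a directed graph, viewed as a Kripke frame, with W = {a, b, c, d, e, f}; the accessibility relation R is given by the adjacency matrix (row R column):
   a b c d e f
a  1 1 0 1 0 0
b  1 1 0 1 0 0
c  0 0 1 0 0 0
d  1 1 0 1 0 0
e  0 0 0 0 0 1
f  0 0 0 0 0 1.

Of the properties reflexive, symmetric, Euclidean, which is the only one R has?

Reflexive: no — e is not related to itself.
Symmetric: no — e R f but not f R e.
Euclidean: yes — any two successors of a common world are R-related.
Only Euclidean holds.

Euclidean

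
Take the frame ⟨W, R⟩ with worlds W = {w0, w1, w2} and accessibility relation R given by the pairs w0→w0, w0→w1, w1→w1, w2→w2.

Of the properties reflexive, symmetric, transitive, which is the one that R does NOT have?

Reflexive: yes — every world is R-related to itself.
Symmetric: no — w0 R w1 but not w1 R w0.
Transitive: yes — every two-step R-path is closed by a direct edge.
Only symmetric fails.

symmetric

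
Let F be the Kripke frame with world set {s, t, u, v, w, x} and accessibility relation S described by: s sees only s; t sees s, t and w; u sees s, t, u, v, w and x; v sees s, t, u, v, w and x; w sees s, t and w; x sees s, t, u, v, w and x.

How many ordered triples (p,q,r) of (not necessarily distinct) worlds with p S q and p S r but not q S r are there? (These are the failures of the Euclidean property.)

Enumerating: (t,s,t), (t,s,w), (u,s,t), (u,s,u), (u,s,v), (u,s,w), (u,s,x), (u,t,u), (u,t,v), (u,t,x), (u,w,u), (u,w,v), … and 25 more.
Total: 37.

37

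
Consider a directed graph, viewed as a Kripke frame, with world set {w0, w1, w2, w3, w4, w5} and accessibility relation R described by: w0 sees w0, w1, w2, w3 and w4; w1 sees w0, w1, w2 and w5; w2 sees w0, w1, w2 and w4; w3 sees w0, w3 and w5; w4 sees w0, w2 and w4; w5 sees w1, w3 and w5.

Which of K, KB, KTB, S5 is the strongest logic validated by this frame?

Symmetric (axiom B): yes — every pair in R has its reverse in R.
Reflexive (axiom T): yes — every world is R-related to itself.
Euclidean (axiom 5): no — w0 R w1 and w0 R w3, but not w1 R w3.
So F validates K, KB, KTB; S5 would additionally require R to be Euclidean. The strongest is KTB.

KTB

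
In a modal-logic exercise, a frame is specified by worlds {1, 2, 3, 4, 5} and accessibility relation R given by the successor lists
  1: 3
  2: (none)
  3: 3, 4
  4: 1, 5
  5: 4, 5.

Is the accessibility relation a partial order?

No

Reflexive: no — 1 is not related to itself.
Transitive: no — 1 R 3 and 3 R 4, but not 1 R 4.
Antisymmetric: no — 4 R 5 and 5 R 4 with 4 ≠ 5.
So R is not a partial order.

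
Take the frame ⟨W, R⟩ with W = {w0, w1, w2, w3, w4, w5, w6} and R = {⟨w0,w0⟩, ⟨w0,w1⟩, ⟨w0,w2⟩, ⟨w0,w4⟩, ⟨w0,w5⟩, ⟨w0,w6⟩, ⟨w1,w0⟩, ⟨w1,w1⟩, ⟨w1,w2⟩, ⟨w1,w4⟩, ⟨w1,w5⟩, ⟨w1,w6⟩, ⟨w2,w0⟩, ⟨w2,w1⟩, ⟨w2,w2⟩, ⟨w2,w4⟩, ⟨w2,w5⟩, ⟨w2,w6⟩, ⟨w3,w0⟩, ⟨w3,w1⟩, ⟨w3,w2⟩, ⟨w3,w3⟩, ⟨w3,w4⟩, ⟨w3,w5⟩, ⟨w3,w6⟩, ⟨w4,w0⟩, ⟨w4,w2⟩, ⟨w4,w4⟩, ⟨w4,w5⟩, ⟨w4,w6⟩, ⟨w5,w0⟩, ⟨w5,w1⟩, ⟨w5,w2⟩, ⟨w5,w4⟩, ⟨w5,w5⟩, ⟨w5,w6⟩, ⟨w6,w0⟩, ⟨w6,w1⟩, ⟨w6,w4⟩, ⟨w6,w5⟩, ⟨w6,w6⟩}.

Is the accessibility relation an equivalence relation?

No

Reflexive: yes — every world is R-related to itself.
Symmetric: no — w1 R w4 but not w4 R w1.
Transitive: no — w4 R w0 and w0 R w1, but not w4 R w1.
So R is not an equivalence relation.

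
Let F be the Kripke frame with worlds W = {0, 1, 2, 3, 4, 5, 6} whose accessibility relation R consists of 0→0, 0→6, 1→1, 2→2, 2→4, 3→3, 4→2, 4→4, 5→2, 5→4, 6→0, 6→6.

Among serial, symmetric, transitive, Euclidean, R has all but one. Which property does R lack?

symmetric

Serial: yes — every world has a successor (e.g. 0 R 0).
Symmetric: no — 5 R 2 but not 2 R 5.
Transitive: yes — every two-step R-path is closed by a direct edge.
Euclidean: yes — any two successors of a common world are R-related.
Only symmetric fails.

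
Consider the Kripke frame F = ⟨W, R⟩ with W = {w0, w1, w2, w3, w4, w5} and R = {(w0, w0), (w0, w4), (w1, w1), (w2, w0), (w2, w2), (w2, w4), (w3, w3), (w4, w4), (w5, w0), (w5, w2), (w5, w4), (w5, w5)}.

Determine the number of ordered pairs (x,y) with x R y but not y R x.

Enumerating: (w0,w4), (w2,w0), (w2,w4), (w5,w0), (w5,w2), (w5,w4).

6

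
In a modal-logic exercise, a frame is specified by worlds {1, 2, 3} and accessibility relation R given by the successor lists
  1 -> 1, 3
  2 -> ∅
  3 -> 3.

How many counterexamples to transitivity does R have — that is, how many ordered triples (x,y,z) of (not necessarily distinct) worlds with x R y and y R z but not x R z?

R is transitive; there are no such tuples.

0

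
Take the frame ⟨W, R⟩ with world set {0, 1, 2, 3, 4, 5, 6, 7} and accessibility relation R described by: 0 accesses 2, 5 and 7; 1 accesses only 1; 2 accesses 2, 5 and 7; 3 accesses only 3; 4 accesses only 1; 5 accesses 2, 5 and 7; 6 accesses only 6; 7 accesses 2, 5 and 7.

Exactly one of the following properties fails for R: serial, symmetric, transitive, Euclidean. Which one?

Serial: yes — every world has a successor (e.g. 0 R 2).
Symmetric: no — 0 R 2 but not 2 R 0.
Transitive: yes — every two-step R-path is closed by a direct edge.
Euclidean: yes — any two successors of a common world are R-related.
Only symmetric fails.

symmetric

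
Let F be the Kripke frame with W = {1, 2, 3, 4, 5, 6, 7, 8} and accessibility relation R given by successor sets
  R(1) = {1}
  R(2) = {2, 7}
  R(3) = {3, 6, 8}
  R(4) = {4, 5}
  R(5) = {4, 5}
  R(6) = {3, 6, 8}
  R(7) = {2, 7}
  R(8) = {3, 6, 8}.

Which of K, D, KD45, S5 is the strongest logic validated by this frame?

Serial (axiom D): yes — every world has a successor (e.g. 1 R 1).
Euclidean (axiom 5): yes — any two successors of a common world are R-related.
Transitive (axiom 4): yes — every two-step R-path is closed by a direct edge.
Reflexive (axiom T): yes — every world is R-related to itself.
So F validates K, D, KD45, S5. The strongest is S5.

S5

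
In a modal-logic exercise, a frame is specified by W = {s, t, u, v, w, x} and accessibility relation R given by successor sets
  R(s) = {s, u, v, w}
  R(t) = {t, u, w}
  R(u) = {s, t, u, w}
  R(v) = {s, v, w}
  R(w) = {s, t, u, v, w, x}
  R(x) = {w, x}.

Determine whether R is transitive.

No

Transitive: no — s R u and u R t, but not s R t.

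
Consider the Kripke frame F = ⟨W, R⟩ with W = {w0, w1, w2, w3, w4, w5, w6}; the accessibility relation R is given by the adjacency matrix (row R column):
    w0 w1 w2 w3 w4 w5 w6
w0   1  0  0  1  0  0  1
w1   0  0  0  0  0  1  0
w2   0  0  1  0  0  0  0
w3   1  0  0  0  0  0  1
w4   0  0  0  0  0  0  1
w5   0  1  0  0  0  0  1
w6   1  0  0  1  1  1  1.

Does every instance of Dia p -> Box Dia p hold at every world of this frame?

No

By correspondence theory, 5 is valid on a frame iff R is Euclidean.
Euclidean: no — w5 R w1 and w5 R w6, but not w1 R w6.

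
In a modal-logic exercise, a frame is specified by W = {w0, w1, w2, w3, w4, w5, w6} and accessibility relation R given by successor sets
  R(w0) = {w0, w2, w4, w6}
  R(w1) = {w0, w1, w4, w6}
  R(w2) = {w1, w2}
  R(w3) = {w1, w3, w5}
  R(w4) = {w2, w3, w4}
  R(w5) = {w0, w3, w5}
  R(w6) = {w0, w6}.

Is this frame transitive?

Transitive: no — w0 R w2 and w2 R w1, but not w0 R w1.

No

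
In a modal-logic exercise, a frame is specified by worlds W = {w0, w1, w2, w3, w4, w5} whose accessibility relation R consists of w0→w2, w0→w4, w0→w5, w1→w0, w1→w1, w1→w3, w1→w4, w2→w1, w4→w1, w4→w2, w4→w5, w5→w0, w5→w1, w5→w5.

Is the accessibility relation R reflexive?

No

Reflexive: no — w0 is not related to itself.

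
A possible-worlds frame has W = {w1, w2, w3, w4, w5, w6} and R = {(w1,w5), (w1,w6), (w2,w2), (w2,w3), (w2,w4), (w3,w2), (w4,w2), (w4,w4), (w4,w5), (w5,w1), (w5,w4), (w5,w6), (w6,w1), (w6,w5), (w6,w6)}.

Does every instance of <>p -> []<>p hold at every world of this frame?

By correspondence theory, 5 is valid on a frame iff R is Euclidean.
Euclidean: no — w2 R w3 and w2 R w4, but not w3 R w4.

No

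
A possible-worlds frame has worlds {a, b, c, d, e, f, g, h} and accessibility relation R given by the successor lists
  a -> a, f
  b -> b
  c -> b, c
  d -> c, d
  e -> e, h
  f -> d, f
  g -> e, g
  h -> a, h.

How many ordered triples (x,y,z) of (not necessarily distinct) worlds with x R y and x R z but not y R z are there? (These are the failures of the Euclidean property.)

7

Enumerating: (a,f,a), (c,b,c), (d,c,d), (e,h,e), (f,d,f), (g,e,g), (h,a,h).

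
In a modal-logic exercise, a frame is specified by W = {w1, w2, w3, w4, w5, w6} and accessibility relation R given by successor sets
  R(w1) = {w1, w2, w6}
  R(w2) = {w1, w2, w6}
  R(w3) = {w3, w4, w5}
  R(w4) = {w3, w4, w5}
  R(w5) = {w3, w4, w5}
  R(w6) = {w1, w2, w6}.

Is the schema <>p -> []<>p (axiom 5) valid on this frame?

Axiom 5 corresponds to the accessibility relation being Euclidean.
Euclidean: yes — any two successors of a common world are R-related.

Yes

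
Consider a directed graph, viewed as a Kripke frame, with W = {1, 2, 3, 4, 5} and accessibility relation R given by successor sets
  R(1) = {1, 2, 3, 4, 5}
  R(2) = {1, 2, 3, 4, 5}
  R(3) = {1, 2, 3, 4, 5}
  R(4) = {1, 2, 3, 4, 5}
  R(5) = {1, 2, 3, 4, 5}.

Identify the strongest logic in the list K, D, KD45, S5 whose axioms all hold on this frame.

Serial (axiom D): yes — every world has a successor (e.g. 1 R 1).
Euclidean (axiom 5): yes — any two successors of a common world are R-related.
Transitive (axiom 4): yes — every two-step R-path is closed by a direct edge.
Reflexive (axiom T): yes — every world is R-related to itself.
So F validates K, D, KD45, S5. The strongest is S5.

S5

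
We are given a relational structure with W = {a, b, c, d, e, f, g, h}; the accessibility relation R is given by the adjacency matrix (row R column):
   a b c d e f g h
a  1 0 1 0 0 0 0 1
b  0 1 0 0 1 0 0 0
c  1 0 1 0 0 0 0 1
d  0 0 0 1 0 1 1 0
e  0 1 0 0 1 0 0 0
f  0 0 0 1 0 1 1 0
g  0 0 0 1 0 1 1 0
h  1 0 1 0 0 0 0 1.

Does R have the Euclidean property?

Euclidean: yes — any two successors of a common world are R-related.

Yes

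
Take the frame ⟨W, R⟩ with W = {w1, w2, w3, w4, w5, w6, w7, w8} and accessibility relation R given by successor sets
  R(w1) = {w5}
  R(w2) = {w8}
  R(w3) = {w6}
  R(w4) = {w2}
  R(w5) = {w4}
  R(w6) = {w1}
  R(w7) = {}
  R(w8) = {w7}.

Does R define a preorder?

Reflexive: no — w1 is not related to itself.
Transitive: no — w1 R w5 and w5 R w4, but not w1 R w4.
So R is not a preorder.

No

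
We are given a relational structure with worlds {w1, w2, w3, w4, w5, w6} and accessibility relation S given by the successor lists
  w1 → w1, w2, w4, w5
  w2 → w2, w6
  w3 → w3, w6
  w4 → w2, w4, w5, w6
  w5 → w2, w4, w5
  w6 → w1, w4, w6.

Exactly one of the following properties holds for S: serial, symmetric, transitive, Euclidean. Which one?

serial

Serial: yes — every world has a successor (e.g. w1 S w1).
Symmetric: no — w1 S w2 but not w2 S w1.
Transitive: no — w1 S w2 and w2 S w6, but not w1 S w6.
Euclidean: no — w1 S w2 and w1 S w4, but not w2 S w4.
Only serial holds.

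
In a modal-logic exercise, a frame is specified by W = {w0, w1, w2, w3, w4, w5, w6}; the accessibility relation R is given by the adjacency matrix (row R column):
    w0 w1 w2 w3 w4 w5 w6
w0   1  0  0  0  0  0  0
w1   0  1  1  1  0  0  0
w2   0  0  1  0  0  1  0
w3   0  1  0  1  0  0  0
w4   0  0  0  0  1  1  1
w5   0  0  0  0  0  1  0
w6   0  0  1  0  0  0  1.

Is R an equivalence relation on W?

No

Reflexive: yes — every world is R-related to itself.
Symmetric: no — w1 R w2 but not w2 R w1.
Transitive: no — w1 R w2 and w2 R w5, but not w1 R w5.
So R is not an equivalence relation.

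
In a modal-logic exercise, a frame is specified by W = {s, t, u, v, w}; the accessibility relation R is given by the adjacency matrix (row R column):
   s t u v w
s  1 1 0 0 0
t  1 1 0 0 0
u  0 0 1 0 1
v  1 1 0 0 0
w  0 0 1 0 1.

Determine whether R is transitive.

Yes

Transitive: yes — every two-step R-path is closed by a direct edge.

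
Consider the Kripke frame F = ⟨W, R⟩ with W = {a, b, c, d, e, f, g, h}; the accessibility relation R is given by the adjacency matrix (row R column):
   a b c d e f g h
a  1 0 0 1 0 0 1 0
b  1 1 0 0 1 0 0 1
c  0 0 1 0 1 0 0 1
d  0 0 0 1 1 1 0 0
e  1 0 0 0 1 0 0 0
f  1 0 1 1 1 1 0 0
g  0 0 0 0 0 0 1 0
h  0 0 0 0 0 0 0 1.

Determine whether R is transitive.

No

Transitive: no — a R d and d R e, but not a R e.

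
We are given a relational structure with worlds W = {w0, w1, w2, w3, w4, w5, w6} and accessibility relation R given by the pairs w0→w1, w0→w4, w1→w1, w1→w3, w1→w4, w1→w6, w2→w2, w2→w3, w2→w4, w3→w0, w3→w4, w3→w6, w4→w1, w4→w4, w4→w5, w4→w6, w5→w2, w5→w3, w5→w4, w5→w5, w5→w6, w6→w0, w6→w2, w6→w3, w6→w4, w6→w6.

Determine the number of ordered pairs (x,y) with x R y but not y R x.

Enumerating: (w0,w1), (w0,w4), (w1,w3), (w1,w6), (w2,w3), (w2,w4), (w3,w0), (w3,w4), (w5,w2), (w5,w3), (w5,w6), (w6,w0), (w6,w2).

13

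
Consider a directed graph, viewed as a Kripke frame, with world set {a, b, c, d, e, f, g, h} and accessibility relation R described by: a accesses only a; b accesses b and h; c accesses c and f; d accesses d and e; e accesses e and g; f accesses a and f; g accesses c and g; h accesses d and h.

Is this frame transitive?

No

Transitive: no — b R h and h R d, but not b R d.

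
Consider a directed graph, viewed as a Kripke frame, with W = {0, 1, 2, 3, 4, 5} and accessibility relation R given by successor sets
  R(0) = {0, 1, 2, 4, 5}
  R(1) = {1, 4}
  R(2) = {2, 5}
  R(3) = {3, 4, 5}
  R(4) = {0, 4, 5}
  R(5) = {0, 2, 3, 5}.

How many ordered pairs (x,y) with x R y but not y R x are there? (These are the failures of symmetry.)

5

Enumerating: (0,1), (0,2), (1,4), (3,4), (4,5).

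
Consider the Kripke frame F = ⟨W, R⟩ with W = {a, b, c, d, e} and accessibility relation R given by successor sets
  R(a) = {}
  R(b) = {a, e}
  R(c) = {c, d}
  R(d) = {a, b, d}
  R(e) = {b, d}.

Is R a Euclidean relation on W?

No

Euclidean: no — b R a and b R e, but not a R e.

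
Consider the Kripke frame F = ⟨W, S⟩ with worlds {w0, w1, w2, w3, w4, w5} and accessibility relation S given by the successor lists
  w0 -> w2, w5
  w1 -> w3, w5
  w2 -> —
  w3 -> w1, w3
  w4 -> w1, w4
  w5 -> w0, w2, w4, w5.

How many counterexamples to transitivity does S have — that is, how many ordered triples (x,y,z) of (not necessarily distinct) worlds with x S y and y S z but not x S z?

10

Enumerating: (w0,w5,w0), (w0,w5,w4), (w1,w3,w1), (w1,w5,w0), (w1,w5,w2), (w1,w5,w4), (w3,w1,w5), (w4,w1,w3), (w4,w1,w5), (w5,w4,w1).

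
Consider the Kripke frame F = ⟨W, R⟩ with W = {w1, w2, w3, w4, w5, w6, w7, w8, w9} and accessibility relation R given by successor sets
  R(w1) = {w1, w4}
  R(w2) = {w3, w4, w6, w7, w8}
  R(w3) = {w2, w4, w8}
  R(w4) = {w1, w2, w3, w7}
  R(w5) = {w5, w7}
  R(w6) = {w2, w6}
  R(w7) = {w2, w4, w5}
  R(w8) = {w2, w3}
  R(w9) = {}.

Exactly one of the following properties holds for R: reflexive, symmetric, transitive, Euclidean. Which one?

Reflexive: no — w2 is not related to itself.
Symmetric: yes — every pair in R has its reverse in R.
Transitive: no — w1 R w4 and w4 R w2, but not w1 R w2.
Euclidean: no — w2 R w3 and w2 R w6, but not w3 R w6.
Only symmetric holds.

symmetric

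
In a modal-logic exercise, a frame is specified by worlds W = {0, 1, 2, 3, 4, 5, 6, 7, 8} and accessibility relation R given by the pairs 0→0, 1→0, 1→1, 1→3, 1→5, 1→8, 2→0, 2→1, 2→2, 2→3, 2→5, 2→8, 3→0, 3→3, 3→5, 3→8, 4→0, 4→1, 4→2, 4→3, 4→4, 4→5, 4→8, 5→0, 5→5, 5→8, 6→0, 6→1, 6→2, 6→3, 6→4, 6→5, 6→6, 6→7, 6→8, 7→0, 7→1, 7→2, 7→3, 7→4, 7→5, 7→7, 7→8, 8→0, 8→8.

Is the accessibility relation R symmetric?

Symmetric: no — 1 R 0 but not 0 R 1.

No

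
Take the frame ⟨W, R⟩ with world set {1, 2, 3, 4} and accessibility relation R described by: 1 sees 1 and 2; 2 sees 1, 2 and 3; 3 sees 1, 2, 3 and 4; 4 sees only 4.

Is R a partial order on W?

No

Reflexive: yes — every world is R-related to itself.
Transitive: no — 1 R 2 and 2 R 3, but not 1 R 3.
Antisymmetric: no — 1 R 2 and 2 R 1 with 1 ≠ 2.
So R is not a partial order.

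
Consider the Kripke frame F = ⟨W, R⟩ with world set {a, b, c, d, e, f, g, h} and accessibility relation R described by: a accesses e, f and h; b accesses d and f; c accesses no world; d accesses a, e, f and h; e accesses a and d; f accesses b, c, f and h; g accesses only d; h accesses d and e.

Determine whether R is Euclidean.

Euclidean: no — a R e and a R f, but not e R f.

No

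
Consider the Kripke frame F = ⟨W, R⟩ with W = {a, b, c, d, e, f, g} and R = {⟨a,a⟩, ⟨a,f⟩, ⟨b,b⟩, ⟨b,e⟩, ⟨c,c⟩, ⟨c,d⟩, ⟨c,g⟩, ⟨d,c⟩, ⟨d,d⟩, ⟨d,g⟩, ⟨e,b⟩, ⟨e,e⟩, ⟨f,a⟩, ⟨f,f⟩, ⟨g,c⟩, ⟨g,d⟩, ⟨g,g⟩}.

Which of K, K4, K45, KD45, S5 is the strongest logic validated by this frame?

S5

Transitive (axiom 4): yes — every two-step R-path is closed by a direct edge.
Euclidean (axiom 5): yes — any two successors of a common world are R-related.
Serial (axiom D): yes — every world has a successor (e.g. a R a).
Reflexive (axiom T): yes — every world is R-related to itself.
So F validates K, K4, K45, KD45, S5. The strongest is S5.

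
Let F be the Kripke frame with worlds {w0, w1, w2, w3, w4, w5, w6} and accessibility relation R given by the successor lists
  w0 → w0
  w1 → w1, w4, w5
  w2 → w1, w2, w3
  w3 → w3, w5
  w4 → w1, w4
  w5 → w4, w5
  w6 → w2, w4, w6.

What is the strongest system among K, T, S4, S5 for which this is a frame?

T

Reflexive (axiom T): yes — every world is R-related to itself.
Transitive (axiom 4): no — w2 R w1 and w1 R w4, but not w2 R w4.
Euclidean (axiom 5): no — w1 R w4 and w1 R w5, but not w4 R w5.
So F validates K, T; S4 would additionally require R to be transitive. The strongest is T.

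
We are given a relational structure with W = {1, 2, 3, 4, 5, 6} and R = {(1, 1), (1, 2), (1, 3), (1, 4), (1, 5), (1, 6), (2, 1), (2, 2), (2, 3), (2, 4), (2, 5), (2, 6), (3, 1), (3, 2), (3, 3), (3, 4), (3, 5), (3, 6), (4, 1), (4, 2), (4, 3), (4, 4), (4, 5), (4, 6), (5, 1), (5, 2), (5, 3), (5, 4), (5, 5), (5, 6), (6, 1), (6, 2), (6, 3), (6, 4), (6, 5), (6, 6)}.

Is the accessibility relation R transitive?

Transitive: yes — every two-step R-path is closed by a direct edge.

Yes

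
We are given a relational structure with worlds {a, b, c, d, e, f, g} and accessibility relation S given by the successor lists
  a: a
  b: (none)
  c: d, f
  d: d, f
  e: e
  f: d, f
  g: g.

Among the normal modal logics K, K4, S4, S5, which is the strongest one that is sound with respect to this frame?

Transitive (axiom 4): yes — every two-step S-path is closed by a direct edge.
Reflexive (axiom T): no — b is not related to itself.
Euclidean (axiom 5): yes — any two successors of a common world are S-related.
So F validates K, K4; S4 would additionally require S to be reflexive. The strongest is K4.

K4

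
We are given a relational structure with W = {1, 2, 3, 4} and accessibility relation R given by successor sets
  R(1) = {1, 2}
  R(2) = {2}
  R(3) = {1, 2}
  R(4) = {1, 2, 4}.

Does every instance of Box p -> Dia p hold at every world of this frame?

By correspondence theory, D is valid on a frame iff R is serial.
Serial: yes — every world has a successor (e.g. 1 R 1).

Yes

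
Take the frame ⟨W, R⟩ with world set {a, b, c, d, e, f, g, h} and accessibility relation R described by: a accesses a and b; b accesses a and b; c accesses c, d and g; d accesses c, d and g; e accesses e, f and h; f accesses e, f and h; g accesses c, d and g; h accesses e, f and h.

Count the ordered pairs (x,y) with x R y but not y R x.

R is symmetric; there are no such tuples.

0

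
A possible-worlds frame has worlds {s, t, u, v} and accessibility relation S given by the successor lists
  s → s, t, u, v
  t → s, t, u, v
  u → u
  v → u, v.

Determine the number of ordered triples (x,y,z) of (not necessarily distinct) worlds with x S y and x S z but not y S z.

11

Enumerating: (s,u,s), (s,u,t), (s,u,v), (s,v,s), (s,v,t), (t,u,s), (t,u,t), (t,u,v), (t,v,s), (t,v,t), (v,u,v).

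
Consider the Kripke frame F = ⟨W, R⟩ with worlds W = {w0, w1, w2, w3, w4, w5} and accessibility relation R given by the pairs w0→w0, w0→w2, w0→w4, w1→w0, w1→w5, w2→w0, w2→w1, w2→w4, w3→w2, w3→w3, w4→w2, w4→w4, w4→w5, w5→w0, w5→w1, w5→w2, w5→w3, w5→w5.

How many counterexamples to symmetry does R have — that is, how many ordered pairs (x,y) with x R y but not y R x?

Enumerating: (w0,w4), (w1,w0), (w2,w1), (w3,w2), (w4,w5), (w5,w0), (w5,w2), (w5,w3).

8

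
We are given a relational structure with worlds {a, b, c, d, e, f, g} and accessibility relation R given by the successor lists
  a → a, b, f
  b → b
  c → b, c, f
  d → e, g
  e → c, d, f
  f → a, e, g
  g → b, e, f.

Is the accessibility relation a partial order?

Reflexive: no — d is not related to itself.
Transitive: no — a R f and f R e, but not a R e.
Antisymmetric: no — a R f and f R a with a ≠ f.
So R is not a partial order.

No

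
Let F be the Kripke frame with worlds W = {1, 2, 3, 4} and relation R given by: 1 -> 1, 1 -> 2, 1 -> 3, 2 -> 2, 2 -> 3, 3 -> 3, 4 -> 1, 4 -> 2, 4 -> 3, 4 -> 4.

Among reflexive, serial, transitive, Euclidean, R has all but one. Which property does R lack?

Euclidean

Reflexive: yes — every world is R-related to itself.
Serial: yes — every world has a successor (e.g. 1 R 1).
Transitive: yes — every two-step R-path is closed by a direct edge.
Euclidean: no — 1 R 3 and 1 R 2, but not 3 R 2.
Only Euclidean fails.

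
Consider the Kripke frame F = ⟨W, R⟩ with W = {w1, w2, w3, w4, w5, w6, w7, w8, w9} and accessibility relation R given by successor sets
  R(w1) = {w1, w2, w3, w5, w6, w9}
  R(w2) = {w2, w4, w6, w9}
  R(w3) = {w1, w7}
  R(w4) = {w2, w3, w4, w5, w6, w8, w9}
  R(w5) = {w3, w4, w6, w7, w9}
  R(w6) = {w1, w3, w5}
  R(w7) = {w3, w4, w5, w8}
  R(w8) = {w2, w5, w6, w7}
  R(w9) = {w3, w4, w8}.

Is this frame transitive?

No

Transitive: no — w1 R w2 and w2 R w4, but not w1 R w4.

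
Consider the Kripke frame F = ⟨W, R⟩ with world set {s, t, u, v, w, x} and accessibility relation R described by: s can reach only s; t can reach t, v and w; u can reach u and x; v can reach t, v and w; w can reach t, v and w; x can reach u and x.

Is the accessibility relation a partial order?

Reflexive: yes — every world is R-related to itself.
Transitive: yes — every two-step R-path is closed by a direct edge.
Antisymmetric: no — t R v and v R t with t ≠ v.
So R is not a partial order.

No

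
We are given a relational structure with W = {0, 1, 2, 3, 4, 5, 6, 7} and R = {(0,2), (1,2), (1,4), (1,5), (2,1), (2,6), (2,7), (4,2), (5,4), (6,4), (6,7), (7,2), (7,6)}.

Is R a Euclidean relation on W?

Euclidean: no — 1 R 2 and 1 R 4, but not 2 R 4.

No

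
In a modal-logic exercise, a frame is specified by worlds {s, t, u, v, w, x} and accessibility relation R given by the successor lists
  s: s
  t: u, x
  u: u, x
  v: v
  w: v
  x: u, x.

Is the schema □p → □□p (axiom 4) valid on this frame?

Yes

The schema 4 characterises exactly the transitive frames.
Transitive: yes — every two-step R-path is closed by a direct edge.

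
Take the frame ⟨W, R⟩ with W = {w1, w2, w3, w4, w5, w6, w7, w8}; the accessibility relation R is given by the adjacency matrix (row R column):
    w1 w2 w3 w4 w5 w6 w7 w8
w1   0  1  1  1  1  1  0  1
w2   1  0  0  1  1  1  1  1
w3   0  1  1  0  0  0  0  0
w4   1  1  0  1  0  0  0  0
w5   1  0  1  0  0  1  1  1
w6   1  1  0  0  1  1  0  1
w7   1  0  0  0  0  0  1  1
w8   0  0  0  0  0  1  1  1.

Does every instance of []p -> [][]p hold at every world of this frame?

Axiom 4 corresponds to the accessibility relation being transitive.
Transitive: no — w1 R w2 and w2 R w7, but not w1 R w7.

No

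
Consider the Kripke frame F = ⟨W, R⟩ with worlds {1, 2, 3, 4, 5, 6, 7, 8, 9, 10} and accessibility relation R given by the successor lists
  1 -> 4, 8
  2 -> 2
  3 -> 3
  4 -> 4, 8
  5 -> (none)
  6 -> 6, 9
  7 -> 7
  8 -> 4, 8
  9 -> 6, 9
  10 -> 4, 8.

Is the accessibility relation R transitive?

Transitive: yes — every two-step R-path is closed by a direct edge.

Yes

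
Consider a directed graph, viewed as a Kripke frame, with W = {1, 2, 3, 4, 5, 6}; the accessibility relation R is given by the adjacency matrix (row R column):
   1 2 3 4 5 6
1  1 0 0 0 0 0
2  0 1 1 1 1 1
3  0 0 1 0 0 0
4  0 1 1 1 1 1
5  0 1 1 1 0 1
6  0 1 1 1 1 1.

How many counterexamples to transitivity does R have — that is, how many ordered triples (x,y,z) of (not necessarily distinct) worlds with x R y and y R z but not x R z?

Enumerating: (5,2,5), (5,4,5), (5,6,5).

3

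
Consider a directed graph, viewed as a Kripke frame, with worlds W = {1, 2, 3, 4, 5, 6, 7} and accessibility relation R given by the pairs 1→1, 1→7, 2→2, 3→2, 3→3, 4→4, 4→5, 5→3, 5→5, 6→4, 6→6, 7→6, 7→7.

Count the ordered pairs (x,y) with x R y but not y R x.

Enumerating: (1,7), (3,2), (4,5), (5,3), (6,4), (7,6).

6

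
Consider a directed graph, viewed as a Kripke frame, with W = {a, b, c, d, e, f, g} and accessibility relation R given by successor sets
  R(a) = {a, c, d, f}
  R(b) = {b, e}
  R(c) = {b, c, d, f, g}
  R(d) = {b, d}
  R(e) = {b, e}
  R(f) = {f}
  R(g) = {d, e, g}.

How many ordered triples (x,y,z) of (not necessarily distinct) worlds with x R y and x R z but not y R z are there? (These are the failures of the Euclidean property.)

Enumerating: (a,c,a), (a,d,a), (a,d,c), (a,d,f), (a,f,a), (a,f,c), (a,f,d), (c,b,c), (c,b,d), (c,b,f), (c,b,g), (c,d,c), … and 14 more.
Total: 26.

26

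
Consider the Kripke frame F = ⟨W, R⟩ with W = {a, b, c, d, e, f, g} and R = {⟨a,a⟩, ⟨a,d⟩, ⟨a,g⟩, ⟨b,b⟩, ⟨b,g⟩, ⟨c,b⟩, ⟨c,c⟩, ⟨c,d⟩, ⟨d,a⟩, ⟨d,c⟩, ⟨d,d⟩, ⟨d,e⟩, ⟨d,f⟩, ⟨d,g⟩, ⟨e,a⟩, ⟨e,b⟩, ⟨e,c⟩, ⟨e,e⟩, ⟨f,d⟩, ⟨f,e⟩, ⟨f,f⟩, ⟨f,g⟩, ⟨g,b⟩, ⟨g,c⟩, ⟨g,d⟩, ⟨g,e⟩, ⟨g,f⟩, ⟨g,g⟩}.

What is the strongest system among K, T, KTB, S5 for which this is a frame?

Reflexive (axiom T): yes — every world is R-related to itself.
Symmetric (axiom B): no — a R g but not g R a.
Euclidean (axiom 5): no — c R b and c R d, but not b R d.
So F validates K, T; KTB would additionally require R to be symmetric. The strongest is T.

T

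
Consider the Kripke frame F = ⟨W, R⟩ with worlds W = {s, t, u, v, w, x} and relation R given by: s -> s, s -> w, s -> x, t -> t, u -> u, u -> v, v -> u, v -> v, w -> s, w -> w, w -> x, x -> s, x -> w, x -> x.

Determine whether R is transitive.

Yes

Transitive: yes — every two-step R-path is closed by a direct edge.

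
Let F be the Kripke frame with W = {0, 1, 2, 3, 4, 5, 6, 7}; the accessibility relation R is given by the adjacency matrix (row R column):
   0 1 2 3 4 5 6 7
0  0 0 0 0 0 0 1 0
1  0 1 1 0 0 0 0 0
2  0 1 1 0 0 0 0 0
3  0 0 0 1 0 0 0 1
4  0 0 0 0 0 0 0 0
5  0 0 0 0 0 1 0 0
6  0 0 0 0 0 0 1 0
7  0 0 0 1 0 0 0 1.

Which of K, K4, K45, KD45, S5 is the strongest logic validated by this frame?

K45

Transitive (axiom 4): yes — every two-step R-path is closed by a direct edge.
Euclidean (axiom 5): yes — any two successors of a common world are R-related.
Serial (axiom D): no — 4 has no R-successor.
Reflexive (axiom T): no — 0 is not related to itself.
So F validates K, K4, K45; KD45 would additionally require R to be serial. The strongest is K45.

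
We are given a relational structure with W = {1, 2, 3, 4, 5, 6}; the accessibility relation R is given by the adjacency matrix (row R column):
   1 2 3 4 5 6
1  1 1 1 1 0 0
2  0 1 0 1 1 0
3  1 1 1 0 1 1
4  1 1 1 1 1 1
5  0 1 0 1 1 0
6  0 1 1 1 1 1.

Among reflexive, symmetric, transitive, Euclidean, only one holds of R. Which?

reflexive

Reflexive: yes — every world is R-related to itself.
Symmetric: no — 1 R 2 but not 2 R 1.
Transitive: no — 1 R 2 and 2 R 5, but not 1 R 5.
Euclidean: no — 1 R 2 and 1 R 3, but not 2 R 3.
Only reflexive holds.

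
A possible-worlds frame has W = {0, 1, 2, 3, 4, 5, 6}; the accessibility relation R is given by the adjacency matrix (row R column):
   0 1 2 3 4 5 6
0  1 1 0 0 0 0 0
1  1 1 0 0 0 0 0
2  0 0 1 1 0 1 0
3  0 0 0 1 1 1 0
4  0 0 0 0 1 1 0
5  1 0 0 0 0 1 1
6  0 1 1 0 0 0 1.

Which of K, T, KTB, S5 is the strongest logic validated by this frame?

Reflexive (axiom T): yes — every world is R-related to itself.
Symmetric (axiom B): no — 2 R 3 but not 3 R 2.
Euclidean (axiom 5): no — 2 R 5 and 2 R 3, but not 5 R 3.
So F validates K, T; KTB would additionally require R to be symmetric. The strongest is T.

T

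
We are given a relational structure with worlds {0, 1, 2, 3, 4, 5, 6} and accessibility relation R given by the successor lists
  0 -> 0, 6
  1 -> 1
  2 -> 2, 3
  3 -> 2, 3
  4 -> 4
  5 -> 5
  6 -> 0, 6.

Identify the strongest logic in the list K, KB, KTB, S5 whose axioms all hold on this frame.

Symmetric (axiom B): yes — every pair in R has its reverse in R.
Reflexive (axiom T): yes — every world is R-related to itself.
Euclidean (axiom 5): yes — any two successors of a common world are R-related.
So F validates K, KB, KTB, S5. The strongest is S5.

S5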